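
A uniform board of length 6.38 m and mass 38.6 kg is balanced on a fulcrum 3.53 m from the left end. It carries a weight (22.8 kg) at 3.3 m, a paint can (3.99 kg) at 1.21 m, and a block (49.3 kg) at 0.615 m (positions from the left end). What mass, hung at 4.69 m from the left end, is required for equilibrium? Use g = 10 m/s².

m ≈ 148 kg

Choose the fulcrum (at 3.53 m from the left end) as the axis so the support reaction has zero arm there.
Beam weight: 38.6 × 10 = 386 N down at 3.19 m → arm 0.34 m, τ = 386 × 0.34 = 131.2 N·m counterclockwise.
Weight: 22.8 × 10 = 228 N down at 3.3 m → arm 0.23 m, τ = 228 × 0.23 = 52.44 N·m counterclockwise.
Paint can: 3.99 × 10 = 39.9 N down at 1.21 m → arm 2.32 m, τ = 39.9 × 2.32 = 92.57 N·m counterclockwise.
Block: 49.3 × 10 = 493 N down at 0.615 m → arm 2.915 m, τ = 493 × 2.915 = 1437 N·m counterclockwise.
Net moment of known loads = 1713 N·m counterclockwise.
An unknown mass m at 4.69 m has arm 1.16 m; its moment is m·g·1.16 clockwise.
Setting net torque to zero: m × 10 × 1.16 = 1713 → m = 1713 / (10 × 1.16) = 148 kg.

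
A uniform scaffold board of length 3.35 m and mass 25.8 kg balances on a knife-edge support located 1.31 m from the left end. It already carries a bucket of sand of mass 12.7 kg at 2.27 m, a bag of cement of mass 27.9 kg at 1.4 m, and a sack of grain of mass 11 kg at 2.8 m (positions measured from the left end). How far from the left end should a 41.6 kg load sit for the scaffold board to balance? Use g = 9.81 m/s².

Take moments about the knife-edge support (at 1.31 m from the left end).
Beam weight: 25.8 × 9.81 = 253.1 N down at 1.675 m → arm 0.365 m, τ = 253.1 × 0.365 = 92.38 N·m clockwise.
Bucket of sand: 12.7 × 9.81 = 124.6 N down at 2.27 m → arm 0.96 m, τ = 124.6 × 0.96 = 119.6 N·m clockwise.
Bag of cement: 27.9 × 9.81 = 273.7 N down at 1.4 m → arm 0.09 m, τ = 273.7 × 0.09 = 24.63 N·m clockwise.
Sack of grain: 11 × 9.81 = 107.9 N down at 2.8 m → arm 1.49 m, τ = 107.9 × 1.49 = 160.8 N·m clockwise.
Net moment of existing loads = 397.4 N·m clockwise.
The load weighs 41.6 × 9.81 = 408.1 N and must supply an equal counterclockwise moment, so its lever arm about the knife-edge support is 397.4 / 408.1 = 0.974 m.
That puts it at 1.31 − 0.974 = 0.336 m from the left end.

x ≈ 0.336 m from the left end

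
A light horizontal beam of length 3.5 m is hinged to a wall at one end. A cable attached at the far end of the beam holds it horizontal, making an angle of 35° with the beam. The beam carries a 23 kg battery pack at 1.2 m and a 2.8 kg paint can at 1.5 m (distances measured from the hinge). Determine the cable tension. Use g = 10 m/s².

T ≈ 158 N

Taking torques about the hinge:
Battery pack: 23 × 10 = 230 N down at 1.2 m → arm 1.2 m, τ = 230 × 1.2 = 276 N·m clockwise.
Paint can: 2.8 × 10 = 28 N down at 1.5 m → arm 1.5 m, τ = 28 × 1.5 = 42 N·m clockwise.
Total clockwise load moment = 318 N·m.
The cable tension T acts at 3.5 m; only its component perpendicular to the beam, T sinθ, produces torque. sin 35° = 0.5736.
Balancing moments: T × 3.5 × 0.5736 = 318, giving T = 318 / 2.008 = 158 N.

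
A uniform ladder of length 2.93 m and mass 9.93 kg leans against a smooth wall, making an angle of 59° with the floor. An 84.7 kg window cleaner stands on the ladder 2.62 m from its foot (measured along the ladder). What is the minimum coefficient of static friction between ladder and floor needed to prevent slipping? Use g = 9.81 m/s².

Sum moments about the foot of the ladder (the floor normal and friction both act there and drop out).
Ladder weight 9.93×9.81 = 97.41 N acts at 1.465 m along the ladder; its horizontal arm is 1.465·cos59° = 0.7545 m → τ = 73.5 N·m clockwise.
Window cleaner: 84.7×9.81 = 830.9 N at 2.62 m → arm 1.349 m → τ = 1121 N·m clockwise.
Wall normal N acts horizontally at the top; its moment arm is the height L sinθ = 2.93·sin59° = 2.512 m, counterclockwise.
For rotational equilibrium, N × 2.512 = 1194, so N = 475.3 N.
ΣFx = 0 ⇒ f = N_wall = 475.3 N. ΣFy = 0 ⇒ N_floor = 928.3 N.
μ_min = f / N_floor = 475.3 / 928.3 = 0.512.

μ_min ≈ 0.512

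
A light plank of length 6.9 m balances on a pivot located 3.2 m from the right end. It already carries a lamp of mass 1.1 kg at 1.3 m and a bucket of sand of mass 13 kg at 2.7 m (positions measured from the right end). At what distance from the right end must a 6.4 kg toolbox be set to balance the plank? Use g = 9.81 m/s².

x ≈ 4.54 m from the right end

Take moments about the pivot (at 3.2 m from the right end).
Lamp: 1.1 × 9.81 = 10.79 N down at 1.3 m → arm 1.9 m, τ = 10.79 × 1.9 = 20.5 N·m clockwise.
Bucket of sand: 13 × 9.81 = 127.5 N down at 2.7 m → arm 0.5 m, τ = 127.5 × 0.5 = 63.75 N·m clockwise.
Net moment of existing loads = 84.25 N·m clockwise.
The toolbox weighs 6.4 × 9.81 = 62.78 N and must supply an equal counterclockwise moment, so its lever arm about the pivot is 84.25 / 62.78 = 1.34 m.
That puts it at 3.2 + 1.34 = 4.54 m from the right end.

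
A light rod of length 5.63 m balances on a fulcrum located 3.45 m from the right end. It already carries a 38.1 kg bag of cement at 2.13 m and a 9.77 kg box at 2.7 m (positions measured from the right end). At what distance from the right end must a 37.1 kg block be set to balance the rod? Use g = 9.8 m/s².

x ≈ 5 m from the right end

About the fulcrum (at 3.45 m from the right end):
Bag of cement: 38.1 × 9.8 = 373.4 N down at 2.13 m → arm 1.32 m, τ = 373.4 × 1.32 = 492.9 N·m clockwise.
Box: 9.77 × 9.8 = 95.75 N down at 2.7 m → arm 0.75 m, τ = 95.75 × 0.75 = 71.81 N·m clockwise.
Net moment of existing loads = 564.7 N·m clockwise.
The block weighs 37.1 × 9.8 = 363.6 N and must supply an equal counterclockwise moment, so its lever arm about the fulcrum is 564.7 / 363.6 = 1.55 m.
That puts it at 3.45 + 1.55 = 5 m from the right end.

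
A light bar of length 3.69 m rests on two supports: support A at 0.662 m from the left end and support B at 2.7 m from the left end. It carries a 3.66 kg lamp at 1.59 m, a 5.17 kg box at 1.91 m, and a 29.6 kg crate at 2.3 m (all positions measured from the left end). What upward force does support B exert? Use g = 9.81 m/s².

R_B ≈ 281 N

Sum moments about support A (its reaction then has zero moment arm).
Lamp: 3.66 × 9.81 = 35.9 N down at 1.59 m → arm 0.928 m, τ = 35.9 × 0.928 = 33.32 N·m clockwise.
Box: 5.17 × 9.81 = 50.72 N down at 1.91 m → arm 1.248 m, τ = 50.72 × 1.248 = 63.3 N·m clockwise.
Crate: 29.6 × 9.81 = 290.4 N down at 2.3 m → arm 1.638 m, τ = 290.4 × 1.638 = 475.7 N·m clockwise.
Net load moment about support A = 572.3 N·m clockwise.
Reaction R at support B is upward at 2.7 m, arm 2.038 m → moment R × 2.038 counterclockwise.
Στ = 0 ⇒ R × 2.038 = 572.3 ⇒ R = 281 N.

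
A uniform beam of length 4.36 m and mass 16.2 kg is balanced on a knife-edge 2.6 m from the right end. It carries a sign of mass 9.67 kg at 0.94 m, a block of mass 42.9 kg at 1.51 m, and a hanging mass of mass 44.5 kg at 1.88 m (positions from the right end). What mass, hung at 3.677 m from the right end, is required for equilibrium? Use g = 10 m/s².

Sum moments about the knife-edge (at 2.6 m from the right end) (the support reaction has zero arm there).
Beam weight: 16.2 × 10 = 162 N down at 2.18 m → arm 0.42 m, τ = 162 × 0.42 = 68.04 N·m clockwise.
Sign: 9.67 × 10 = 96.7 N down at 0.94 m → arm 1.66 m, τ = 96.7 × 1.66 = 160.5 N·m clockwise.
Block: 42.9 × 10 = 429 N down at 1.51 m → arm 1.09 m, τ = 429 × 1.09 = 467.6 N·m clockwise.
Hanging mass: 44.5 × 10 = 445 N down at 1.88 m → arm 0.72 m, τ = 445 × 0.72 = 320.4 N·m clockwise.
Net moment of known loads = 1017 N·m clockwise.
An unknown mass m at 3.677 m has arm 1.077 m; its moment is m·g·1.077 counterclockwise.
For rotational equilibrium, m × 10 × 1.077 = 1017, so m = 1017 / (10 × 1.077) = 94.4 kg.

m ≈ 94.4 kg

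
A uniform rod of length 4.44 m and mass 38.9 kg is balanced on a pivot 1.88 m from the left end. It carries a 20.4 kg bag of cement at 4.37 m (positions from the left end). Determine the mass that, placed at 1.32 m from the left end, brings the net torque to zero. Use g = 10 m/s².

m ≈ 114 kg

Choose the pivot (at 1.88 m from the left end) as the axis so the support reaction has zero arm there.
Beam weight: 38.9 × 10 = 389 N down at 2.22 m → arm 0.34 m, τ = 389 × 0.34 = 132.3 N·m clockwise.
Bag of cement: 20.4 × 10 = 204 N down at 4.37 m → arm 2.49 m, τ = 204 × 2.49 = 508 N·m clockwise.
Net moment of known loads = 640.3 N·m clockwise.
An unknown mass m at 1.32 m has arm 0.56 m; its moment is m·g·0.56 counterclockwise.
Balancing moments: m × 10 × 0.56 = 640.3, giving m = 640.3 / (10 × 0.56) = 114 kg.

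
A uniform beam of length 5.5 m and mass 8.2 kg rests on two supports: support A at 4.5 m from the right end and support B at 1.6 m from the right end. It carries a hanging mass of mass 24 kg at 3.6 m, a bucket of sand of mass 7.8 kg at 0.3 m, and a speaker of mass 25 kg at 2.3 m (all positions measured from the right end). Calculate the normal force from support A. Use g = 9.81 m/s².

R_A ≈ 219 N

About support B:
Beam weight: 8.2 × 9.81 = 80.44 N down at 2.75 m → arm 1.15 m, τ = 80.44 × 1.15 = 92.51 N·m counterclockwise.
Hanging mass: 24 × 9.81 = 235.4 N down at 3.6 m → arm 2 m, τ = 235.4 × 2 = 470.8 N·m counterclockwise.
Bucket of sand: 7.8 × 9.81 = 76.52 N down at 0.3 m → arm 1.3 m, τ = 76.52 × 1.3 = 99.48 N·m clockwise.
Speaker: 25 × 9.81 = 245.2 N down at 2.3 m → arm 0.7 m, τ = 245.2 × 0.7 = 171.6 N·m counterclockwise.
Net load moment about support B = 635.4 N·m counterclockwise.
Reaction R at support A is upward at 4.5 m, arm 2.9 m → moment R × 2.9 clockwise.
Balancing moments: R × 2.9 = 635.4, giving R = 219 N.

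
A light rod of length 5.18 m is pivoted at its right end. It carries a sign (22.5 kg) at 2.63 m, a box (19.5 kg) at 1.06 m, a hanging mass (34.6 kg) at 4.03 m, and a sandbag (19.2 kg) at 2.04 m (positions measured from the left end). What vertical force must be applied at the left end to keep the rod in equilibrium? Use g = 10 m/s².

F ≈ 459 N

About the right end:
Sign: 22.5 × 10 = 225 N down at 2.63 m → arm 2.55 m, τ = 225 × 2.55 = 573.8 N·m counterclockwise.
Box: 19.5 × 10 = 195 N down at 1.06 m → arm 4.12 m, τ = 195 × 4.12 = 803.4 N·m counterclockwise.
Hanging mass: 34.6 × 10 = 346 N down at 4.03 m → arm 1.15 m, τ = 346 × 1.15 = 397.9 N·m counterclockwise.
Sandbag: 19.2 × 10 = 192 N down at 2.04 m → arm 3.14 m, τ = 192 × 3.14 = 602.9 N·m counterclockwise.
Net moment of the loads = 2378 N·m counterclockwise.
The upward force F acts at the left end, arm 5.18 m, giving F × 5.18 clockwise.
Στ = 0 ⇒ F × 5.18 = 2378 ⇒ F = 2378 / 5.18 = 459 N.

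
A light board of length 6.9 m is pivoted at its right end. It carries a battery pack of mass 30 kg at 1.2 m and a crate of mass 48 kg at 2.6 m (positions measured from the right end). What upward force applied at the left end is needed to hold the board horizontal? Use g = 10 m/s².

F ≈ 233 N

Take moments about the right end.
Battery pack: 30 × 10 = 300 N down at 1.2 m → arm 1.2 m, τ = 300 × 1.2 = 360 N·m counterclockwise.
Crate: 48 × 10 = 480 N down at 2.6 m → arm 2.6 m, τ = 480 × 2.6 = 1248 N·m counterclockwise.
Net moment of the loads = 1608 N·m counterclockwise.
The upward force F acts at the left end, arm 6.9 m, giving F × 6.9 clockwise.
Στ = 0 ⇒ F × 6.9 = 1608 ⇒ F = 1608 / 6.9 = 233 N.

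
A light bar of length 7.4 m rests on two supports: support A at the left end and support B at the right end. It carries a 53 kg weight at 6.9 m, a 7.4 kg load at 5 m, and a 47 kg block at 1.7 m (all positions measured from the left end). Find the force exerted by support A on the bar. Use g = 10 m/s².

R_A ≈ 422 N

Taking torques about support B:
Weight: 53 × 10 = 530 N down at 6.9 m → arm 0.5 m, τ = 530 × 0.5 = 265 N·m counterclockwise.
Load: 7.4 × 10 = 74 N down at 5 m → arm 2.4 m, τ = 74 × 2.4 = 177.6 N·m counterclockwise.
Block: 47 × 10 = 470 N down at 1.7 m → arm 5.7 m, τ = 470 × 5.7 = 2679 N·m counterclockwise.
Net load moment about support B = 3122 N·m counterclockwise.
Reaction R at support A is upward at 0 m, arm 7.4 m → moment R × 7.4 clockwise.
For rotational equilibrium, R × 7.4 = 3122, so R = 422 N.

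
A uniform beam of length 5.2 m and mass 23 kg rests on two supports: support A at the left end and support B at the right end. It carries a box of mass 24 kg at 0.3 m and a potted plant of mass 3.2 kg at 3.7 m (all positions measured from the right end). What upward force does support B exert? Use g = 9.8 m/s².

Choose support A as the axis so its reaction then has zero moment arm.
Beam weight: 23 × 9.8 = 225.4 N down at 2.6 m → arm 2.6 m, τ = 225.4 × 2.6 = 586 N·m clockwise.
Box: 24 × 9.8 = 235.2 N down at 0.3 m → arm 4.9 m, τ = 235.2 × 4.9 = 1152 N·m clockwise.
Potted plant: 3.2 × 9.8 = 31.36 N down at 3.7 m → arm 1.5 m, τ = 31.36 × 1.5 = 47.04 N·m clockwise.
Net load moment about support A = 1785 N·m clockwise.
Reaction R at support B is upward at 0 m, arm 5.2 m → moment R × 5.2 counterclockwise.
For rotational equilibrium, R × 5.2 = 1785, so R = 343 N.

R_B ≈ 343 N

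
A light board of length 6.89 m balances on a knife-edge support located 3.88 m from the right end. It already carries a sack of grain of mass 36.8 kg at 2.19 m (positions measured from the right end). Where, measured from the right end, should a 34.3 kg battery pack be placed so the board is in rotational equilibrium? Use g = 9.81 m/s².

Choose the knife-edge support (at 3.88 m from the right end) as the axis so the support reaction has zero arm there.
Sack of grain: 36.8 × 9.81 = 361 N down at 2.19 m → arm 1.69 m, τ = 361 × 1.69 = 610.1 N·m clockwise.
Net moment of existing loads = 610.1 N·m clockwise.
The battery pack weighs 34.3 × 9.81 = 336.5 N and must supply an equal counterclockwise moment, so its lever arm about the knife-edge support is 610.1 / 336.5 = 1.81 m.
That puts it at 3.88 + 1.81 = 5.69 m from the right end.

x ≈ 5.69 m from the right end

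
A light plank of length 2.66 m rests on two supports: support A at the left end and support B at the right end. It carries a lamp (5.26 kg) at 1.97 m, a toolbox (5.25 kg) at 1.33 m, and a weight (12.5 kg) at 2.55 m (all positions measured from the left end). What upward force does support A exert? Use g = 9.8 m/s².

Choose support B as the axis so its reaction then has zero moment arm.
Lamp: 5.26 × 9.8 = 51.55 N down at 1.97 m → arm 0.69 m, τ = 51.55 × 0.69 = 35.57 N·m counterclockwise.
Toolbox: 5.25 × 9.8 = 51.45 N down at 1.33 m → arm 1.33 m, τ = 51.45 × 1.33 = 68.43 N·m counterclockwise.
Weight: 12.5 × 9.8 = 122.5 N down at 2.55 m → arm 0.11 m, τ = 122.5 × 0.11 = 13.47 N·m counterclockwise.
Net load moment about support B = 117.5 N·m counterclockwise.
Reaction R at support A is upward at 0 m, arm 2.66 m → moment R × 2.66 clockwise.
For rotational equilibrium, R × 2.66 = 117.5, so R = 44.2 N.

R_A ≈ 44.2 N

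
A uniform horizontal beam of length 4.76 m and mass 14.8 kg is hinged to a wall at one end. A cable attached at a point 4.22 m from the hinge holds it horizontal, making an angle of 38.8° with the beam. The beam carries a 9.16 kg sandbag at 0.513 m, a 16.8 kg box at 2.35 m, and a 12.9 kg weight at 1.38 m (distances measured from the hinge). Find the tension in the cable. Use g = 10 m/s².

Taking torques about the hinge:
Beam weight: 14.8 × 10 = 148 N down at 2.38 m → arm 2.38 m, τ = 148 × 2.38 = 352.2 N·m clockwise.
Sandbag: 9.16 × 10 = 91.6 N down at 0.513 m → arm 0.513 m, τ = 91.6 × 0.513 = 46.99 N·m clockwise.
Box: 16.8 × 10 = 168 N down at 2.35 m → arm 2.35 m, τ = 168 × 2.35 = 394.8 N·m clockwise.
Weight: 12.9 × 10 = 129 N down at 1.38 m → arm 1.38 m, τ = 129 × 1.38 = 178 N·m clockwise.
Total clockwise load moment = 972 N·m.
The cable tension T acts at 4.22 m; only its component perpendicular to the beam, T sinθ, produces torque. sin 38.8° = 0.6266.
Setting net torque to zero: T × 4.22 × 0.6266 = 972 → T = 972 / 2.644 = 368 N.

T ≈ 368 N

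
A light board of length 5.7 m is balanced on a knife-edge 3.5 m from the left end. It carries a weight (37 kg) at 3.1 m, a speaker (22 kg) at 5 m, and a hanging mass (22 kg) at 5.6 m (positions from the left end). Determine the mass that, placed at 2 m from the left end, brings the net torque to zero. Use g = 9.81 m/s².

m ≈ 42.9 kg

Sum moments about the knife-edge (at 3.5 m from the left end) (the support reaction has zero arm there).
Weight: 37 × 9.81 = 363 N down at 3.1 m → arm 0.4 m, τ = 363 × 0.4 = 145.2 N·m counterclockwise.
Speaker: 22 × 9.81 = 215.8 N down at 5 m → arm 1.5 m, τ = 215.8 × 1.5 = 323.7 N·m clockwise.
Hanging mass: 22 × 9.81 = 215.8 N down at 5.6 m → arm 2.1 m, τ = 215.8 × 2.1 = 453.2 N·m clockwise.
Net moment of known loads = 631.7 N·m clockwise.
An unknown mass m at 2 m has arm 1.5 m; its moment is m·g·1.5 counterclockwise.
Setting net torque to zero: m × 9.81 × 1.5 = 631.7 → m = 631.7 / (9.81 × 1.5) = 42.9 kg.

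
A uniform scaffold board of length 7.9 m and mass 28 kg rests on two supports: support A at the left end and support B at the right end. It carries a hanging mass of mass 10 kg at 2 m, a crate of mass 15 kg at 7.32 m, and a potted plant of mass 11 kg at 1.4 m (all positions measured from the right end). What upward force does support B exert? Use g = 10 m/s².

About support A:
Beam weight: 28 × 10 = 280 N down at 3.95 m → arm 3.95 m, τ = 280 × 3.95 = 1106 N·m clockwise.
Hanging mass: 10 × 10 = 100 N down at 2 m → arm 5.9 m, τ = 100 × 5.9 = 590 N·m clockwise.
Crate: 15 × 10 = 150 N down at 7.32 m → arm 0.58 m, τ = 150 × 0.58 = 87 N·m clockwise.
Potted plant: 11 × 10 = 110 N down at 1.4 m → arm 6.5 m, τ = 110 × 6.5 = 715 N·m clockwise.
Net load moment about support A = 2498 N·m clockwise.
Reaction R at support B is upward at 0 m, arm 7.9 m → moment R × 7.9 counterclockwise.
Setting net torque to zero: R × 7.9 = 2498 → R = 316 N.

R_B ≈ 316 N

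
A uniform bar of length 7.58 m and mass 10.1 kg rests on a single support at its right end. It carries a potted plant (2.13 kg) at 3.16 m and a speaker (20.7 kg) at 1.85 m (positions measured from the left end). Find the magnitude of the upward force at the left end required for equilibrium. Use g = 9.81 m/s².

F ≈ 215 N

Sum moments about the right end (the unknown pivot reaction has zero arm there).
Beam weight: 10.1 × 9.81 = 99.08 N down at 3.79 m → arm 3.79 m, τ = 99.08 × 3.79 = 375.5 N·m counterclockwise.
Potted plant: 2.13 × 9.81 = 20.9 N down at 3.16 m → arm 4.42 m, τ = 20.9 × 4.42 = 92.38 N·m counterclockwise.
Speaker: 20.7 × 9.81 = 203.1 N down at 1.85 m → arm 5.73 m, τ = 203.1 × 5.73 = 1164 N·m counterclockwise.
Net moment of the loads = 1632 N·m counterclockwise.
The upward force F acts at the left end, arm 7.58 m, giving F × 7.58 clockwise.
Στ = 0 ⇒ F × 7.58 = 1632 ⇒ F = 1632 / 7.58 = 215 N.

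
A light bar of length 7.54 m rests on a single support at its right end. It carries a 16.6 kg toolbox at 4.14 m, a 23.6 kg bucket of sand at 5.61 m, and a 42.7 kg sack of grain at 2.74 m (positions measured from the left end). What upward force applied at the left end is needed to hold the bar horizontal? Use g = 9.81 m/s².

F ≈ 399 N

About the right end:
Toolbox: 16.6 × 9.81 = 162.8 N down at 4.14 m → arm 3.4 m, τ = 162.8 × 3.4 = 553.5 N·m counterclockwise.
Bucket of sand: 23.6 × 9.81 = 231.5 N down at 5.61 m → arm 1.93 m, τ = 231.5 × 1.93 = 446.8 N·m counterclockwise.
Sack of grain: 42.7 × 9.81 = 418.9 N down at 2.74 m → arm 4.8 m, τ = 418.9 × 4.8 = 2011 N·m counterclockwise.
Net moment of the loads = 3011 N·m counterclockwise.
The upward force F acts at the left end, arm 7.54 m, giving F × 7.54 clockwise.
Balancing moments: F × 7.54 = 3011, giving F = 3011 / 7.54 = 399 N.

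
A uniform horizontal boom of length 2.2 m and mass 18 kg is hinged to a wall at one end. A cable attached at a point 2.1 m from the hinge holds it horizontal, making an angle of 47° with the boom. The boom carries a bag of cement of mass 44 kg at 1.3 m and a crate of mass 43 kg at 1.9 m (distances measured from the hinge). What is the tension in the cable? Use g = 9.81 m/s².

T ≈ 1010 N

Choose the hinge as the axis so the unknown hinge reaction has zero arm there.
Beam weight: 18 × 9.81 = 176.6 N down at 1.1 m → arm 1.1 m, τ = 176.6 × 1.1 = 194.3 N·m clockwise.
Bag of cement: 44 × 9.81 = 431.6 N down at 1.3 m → arm 1.3 m, τ = 431.6 × 1.3 = 561.1 N·m clockwise.
Crate: 43 × 9.81 = 421.8 N down at 1.9 m → arm 1.9 m, τ = 421.8 × 1.9 = 801.4 N·m clockwise.
Total clockwise load moment = 1557 N·m.
The cable tension T acts at 2.1 m; only its component perpendicular to the boom, T sinθ, produces torque. sin 47° = 0.7314.
For rotational equilibrium, T × 2.1 × 0.7314 = 1557, so T = 1557 / 1.536 = 1010 N.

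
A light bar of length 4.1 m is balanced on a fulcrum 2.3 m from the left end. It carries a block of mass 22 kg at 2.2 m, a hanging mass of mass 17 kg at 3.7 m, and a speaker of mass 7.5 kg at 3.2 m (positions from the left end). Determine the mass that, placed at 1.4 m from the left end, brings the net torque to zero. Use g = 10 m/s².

About the fulcrum (at 2.3 m from the left end):
Block: 22 × 10 = 220 N down at 2.2 m → arm 0.1 m, τ = 220 × 0.1 = 22 N·m counterclockwise.
Hanging mass: 17 × 10 = 170 N down at 3.7 m → arm 1.4 m, τ = 170 × 1.4 = 238 N·m clockwise.
Speaker: 7.5 × 10 = 75 N down at 3.2 m → arm 0.9 m, τ = 75 × 0.9 = 67.5 N·m clockwise.
Net moment of known loads = 283.5 N·m clockwise.
An unknown mass m at 1.4 m has arm 0.9 m; its moment is m·g·0.9 counterclockwise.
Setting net torque to zero: m × 10 × 0.9 = 283.5 → m = 283.5 / (10 × 0.9) = 31.5 kg.

m ≈ 31.5 kg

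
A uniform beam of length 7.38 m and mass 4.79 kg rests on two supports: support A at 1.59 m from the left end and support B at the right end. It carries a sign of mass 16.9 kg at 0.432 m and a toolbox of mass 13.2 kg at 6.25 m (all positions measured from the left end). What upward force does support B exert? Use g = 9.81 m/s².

About support A:
Beam weight: 4.79 × 9.81 = 46.99 N down at 3.69 m → arm 2.1 m, τ = 46.99 × 2.1 = 98.68 N·m clockwise.
Sign: 16.9 × 9.81 = 165.8 N down at 0.432 m → arm 1.158 m, τ = 165.8 × 1.158 = 192 N·m counterclockwise.
Toolbox: 13.2 × 9.81 = 129.5 N down at 6.25 m → arm 4.66 m, τ = 129.5 × 4.66 = 603.5 N·m clockwise.
Net load moment about support A = 510.2 N·m clockwise.
Reaction R at support B is upward at 7.38 m, arm 5.79 m → moment R × 5.79 counterclockwise.
For rotational equilibrium, R × 5.79 = 510.2, so R = 88.1 N.

R_B ≈ 88.1 N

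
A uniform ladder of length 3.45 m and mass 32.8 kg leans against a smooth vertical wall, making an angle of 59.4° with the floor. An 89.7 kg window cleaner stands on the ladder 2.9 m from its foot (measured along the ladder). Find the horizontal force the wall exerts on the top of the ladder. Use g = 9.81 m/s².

Sum moments about the foot of the ladder (the floor normal and friction both act there and drop out).
Ladder weight 32.8×9.81 = 321.8 N acts at 1.725 m along the ladder; its horizontal arm is 1.725·cos59.4° = 0.8781 m → τ = 282.6 N·m clockwise.
Window cleaner: 89.7×9.81 = 880 N at 2.9 m → arm 1.476 m → τ = 1299 N·m clockwise.
Wall normal N acts horizontally at the top; its moment arm is the height L sinθ = 3.45·sin59.4° = 2.97 m, counterclockwise.
For rotational equilibrium, N × 2.97 = 1582, so N = 533 N.

N_wall ≈ 533 N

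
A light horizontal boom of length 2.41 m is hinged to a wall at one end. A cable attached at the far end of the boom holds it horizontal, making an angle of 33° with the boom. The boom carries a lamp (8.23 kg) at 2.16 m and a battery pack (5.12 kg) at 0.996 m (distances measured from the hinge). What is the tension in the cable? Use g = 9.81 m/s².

Sum moments about the hinge (the unknown hinge reaction has zero arm there).
Lamp: 8.23 × 9.81 = 80.74 N down at 2.16 m → arm 2.16 m, τ = 80.74 × 2.16 = 174.4 N·m clockwise.
Battery pack: 5.12 × 9.81 = 50.23 N down at 0.996 m → arm 0.996 m, τ = 50.23 × 0.996 = 50.03 N·m clockwise.
Total clockwise load moment = 224.4 N·m.
The cable tension T acts at 2.41 m; only its component perpendicular to the boom, T sinθ, produces torque. sin 33° = 0.5446.
Balancing moments: T × 2.41 × 0.5446 = 224.4, giving T = 224.4 / 1.312 = 171 N.

T ≈ 171 N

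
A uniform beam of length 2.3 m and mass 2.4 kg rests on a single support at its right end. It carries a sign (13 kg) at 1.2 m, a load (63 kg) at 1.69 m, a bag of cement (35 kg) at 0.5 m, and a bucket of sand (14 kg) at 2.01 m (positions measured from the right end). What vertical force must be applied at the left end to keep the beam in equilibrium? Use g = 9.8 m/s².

F ≈ 726 N

About the right end:
Beam weight: 2.4 × 9.8 = 23.52 N down at 1.15 m → arm 1.15 m, τ = 23.52 × 1.15 = 27.05 N·m counterclockwise.
Sign: 13 × 9.8 = 127.4 N down at 1.2 m → arm 1.2 m, τ = 127.4 × 1.2 = 152.9 N·m counterclockwise.
Load: 63 × 9.8 = 617.4 N down at 1.69 m → arm 1.69 m, τ = 617.4 × 1.69 = 1043 N·m counterclockwise.
Bag of cement: 35 × 9.8 = 343 N down at 0.5 m → arm 0.5 m, τ = 343 × 0.5 = 171.5 N·m counterclockwise.
Bucket of sand: 14 × 9.8 = 137.2 N down at 2.01 m → arm 2.01 m, τ = 137.2 × 2.01 = 275.8 N·m counterclockwise.
Net moment of the loads = 1670 N·m counterclockwise.
The upward force F acts at the left end, arm 2.3 m, giving F × 2.3 clockwise.
Στ = 0 ⇒ F × 2.3 = 1670 ⇒ F = 1670 / 2.3 = 726 N.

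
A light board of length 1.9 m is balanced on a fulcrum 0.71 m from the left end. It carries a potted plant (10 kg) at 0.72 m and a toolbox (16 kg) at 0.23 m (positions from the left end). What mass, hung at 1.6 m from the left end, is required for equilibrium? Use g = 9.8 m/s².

m ≈ 8.52 kg

About the fulcrum (at 0.71 m from the left end):
Potted plant: 10 × 9.8 = 98 N down at 0.72 m → arm 0.01 m, τ = 98 × 0.01 = 0.98 N·m clockwise.
Toolbox: 16 × 9.8 = 156.8 N down at 0.23 m → arm 0.48 m, τ = 156.8 × 0.48 = 75.26 N·m counterclockwise.
Net moment of known loads = 74.28 N·m counterclockwise.
An unknown mass m at 1.6 m has arm 0.89 m; its moment is m·g·0.89 clockwise.
Setting net torque to zero: m × 9.8 × 0.89 = 74.28 → m = 74.28 / (9.8 × 0.89) = 8.52 kg.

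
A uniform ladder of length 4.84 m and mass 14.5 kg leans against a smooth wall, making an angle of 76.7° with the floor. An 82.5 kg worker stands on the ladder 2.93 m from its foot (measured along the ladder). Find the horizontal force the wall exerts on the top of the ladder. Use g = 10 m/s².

N_wall ≈ 135 N

Choose the foot of the ladder as the axis so the floor normal and friction both act there and drop out.
Ladder weight 14.5×10 = 145 N acts at 2.42 m along the ladder; its horizontal arm is 2.42·cos76.7° = 0.5567 m → τ = 80.72 N·m clockwise.
Worker: 82.5×10 = 825 N at 2.93 m → arm 0.674 m → τ = 556.1 N·m clockwise.
Wall normal N acts horizontally at the top; its moment arm is the height L sinθ = 4.84·sin76.7° = 4.71 m, counterclockwise.
Setting net torque to zero: N × 4.71 = 636.8 → N = 135 N.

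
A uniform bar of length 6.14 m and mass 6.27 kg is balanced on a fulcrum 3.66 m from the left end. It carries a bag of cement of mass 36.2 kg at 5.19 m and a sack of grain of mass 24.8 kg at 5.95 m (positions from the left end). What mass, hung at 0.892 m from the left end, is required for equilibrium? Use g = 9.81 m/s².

Sum moments about the fulcrum (at 3.66 m from the left end) (the support reaction has zero arm there).
Beam weight: 6.27 × 9.81 = 61.51 N down at 3.07 m → arm 0.59 m, τ = 61.51 × 0.59 = 36.29 N·m counterclockwise.
Bag of cement: 36.2 × 9.81 = 355.1 N down at 5.19 m → arm 1.53 m, τ = 355.1 × 1.53 = 543.3 N·m clockwise.
Sack of grain: 24.8 × 9.81 = 243.3 N down at 5.95 m → arm 2.29 m, τ = 243.3 × 2.29 = 557.2 N·m clockwise.
Net moment of known loads = 1064 N·m clockwise.
An unknown mass m at 0.892 m has arm 2.768 m; its moment is m·g·2.768 counterclockwise.
For rotational equilibrium, m × 9.81 × 2.768 = 1064, so m = 1064 / (9.81 × 2.768) = 39.2 kg.

m ≈ 39.2 kg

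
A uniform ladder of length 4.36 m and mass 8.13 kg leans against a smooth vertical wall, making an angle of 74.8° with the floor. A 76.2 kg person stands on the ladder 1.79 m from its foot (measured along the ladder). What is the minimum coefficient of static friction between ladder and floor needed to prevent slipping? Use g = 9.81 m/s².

Taking torques about the foot of the ladder:
Ladder weight 8.13×9.81 = 79.76 N acts at 2.18 m along the ladder; its horizontal arm is 2.18·cos74.8° = 0.5716 m → τ = 45.59 N·m clockwise.
Person: 76.2×9.81 = 747.5 N at 1.79 m → arm 0.4693 m → τ = 350.8 N·m clockwise.
Wall normal N acts horizontally at the top; its moment arm is the height L sinθ = 4.36·sin74.8° = 4.207 m, counterclockwise.
Στ = 0 ⇒ N × 4.207 = 396.4 ⇒ N = 94.22 N.
ΣFx = 0 ⇒ f = N_wall = 94.22 N. ΣFy = 0 ⇒ N_floor = 827.3 N.
μ_min = f / N_floor = 94.22 / 827.3 = 0.114.

μ_min ≈ 0.114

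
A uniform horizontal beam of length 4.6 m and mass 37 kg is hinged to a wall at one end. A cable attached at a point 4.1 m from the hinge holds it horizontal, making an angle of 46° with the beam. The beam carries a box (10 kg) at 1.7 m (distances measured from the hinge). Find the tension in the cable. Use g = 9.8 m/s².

T ≈ 339 N

Taking torques about the hinge:
Beam weight: 37 × 9.8 = 362.6 N down at 2.3 m → arm 2.3 m, τ = 362.6 × 2.3 = 834 N·m clockwise.
Box: 10 × 9.8 = 98 N down at 1.7 m → arm 1.7 m, τ = 98 × 1.7 = 166.6 N·m clockwise.
Total clockwise load moment = 1001 N·m.
The cable tension T acts at 4.1 m; only its component perpendicular to the beam, T sinθ, produces torque. sin 46° = 0.7193.
For rotational equilibrium, T × 4.1 × 0.7193 = 1001, so T = 1001 / 2.949 = 339 N.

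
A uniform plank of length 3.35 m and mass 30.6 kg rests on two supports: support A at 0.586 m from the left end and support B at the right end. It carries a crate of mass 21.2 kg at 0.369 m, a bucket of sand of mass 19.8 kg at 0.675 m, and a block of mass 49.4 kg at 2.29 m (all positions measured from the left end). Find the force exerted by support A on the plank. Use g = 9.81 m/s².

R_A ≈ 780 N

Sum moments about support B (its reaction then has zero moment arm).
Beam weight: 30.6 × 9.81 = 300.2 N down at 1.675 m → arm 1.675 m, τ = 300.2 × 1.675 = 502.8 N·m counterclockwise.
Crate: 21.2 × 9.81 = 208 N down at 0.369 m → arm 2.981 m, τ = 208 × 2.981 = 620 N·m counterclockwise.
Bucket of sand: 19.8 × 9.81 = 194.2 N down at 0.675 m → arm 2.675 m, τ = 194.2 × 2.675 = 519.5 N·m counterclockwise.
Block: 49.4 × 9.81 = 484.6 N down at 2.29 m → arm 1.06 m, τ = 484.6 × 1.06 = 513.7 N·m counterclockwise.
Net load moment about support B = 2156 N·m counterclockwise.
Reaction R at support A is upward at 0.586 m, arm 2.764 m → moment R × 2.764 clockwise.
For rotational equilibrium, R × 2.764 = 2156, so R = 780 N.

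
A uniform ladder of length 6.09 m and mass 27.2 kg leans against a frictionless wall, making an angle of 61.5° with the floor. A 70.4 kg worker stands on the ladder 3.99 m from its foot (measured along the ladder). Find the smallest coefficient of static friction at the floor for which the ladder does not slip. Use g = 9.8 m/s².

μ_min ≈ 0.332

Sum moments about the foot of the ladder (the floor normal and friction both act there and drop out).
Ladder weight 27.2×9.8 = 266.6 N acts at 3.045 m along the ladder; its horizontal arm is 3.045·cos61.5° = 1.453 m → τ = 387.4 N·m clockwise.
Worker: 70.4×9.8 = 689.9 N at 3.99 m → arm 1.904 m → τ = 1314 N·m clockwise.
Wall normal N acts horizontally at the top; its moment arm is the height L sinθ = 6.09·sin61.5° = 5.352 m, counterclockwise.
Setting net torque to zero: N × 5.352 = 1701 → N = 317.8 N.
ΣFx = 0 ⇒ f = N_wall = 317.8 N. ΣFy = 0 ⇒ N_floor = 956.5 N.
μ_min = f / N_floor = 317.8 / 956.5 = 0.332.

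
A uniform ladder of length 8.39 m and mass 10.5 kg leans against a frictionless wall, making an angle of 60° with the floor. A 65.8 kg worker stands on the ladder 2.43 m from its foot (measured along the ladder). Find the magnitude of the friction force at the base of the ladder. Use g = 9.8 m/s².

Taking torques about the foot of the ladder:
Ladder weight 10.5×9.8 = 102.9 N acts at 4.195 m along the ladder; its horizontal arm is 4.195·cos60° = 2.098 m → τ = 215.9 N·m clockwise.
Worker: 65.8×9.8 = 644.8 N at 2.43 m → arm 1.215 m → τ = 783.4 N·m clockwise.
Wall normal N acts horizontally at the top; its moment arm is the height L sinθ = 8.39·sin60° = 7.266 m, counterclockwise.
For rotational equilibrium, N × 7.266 = 999.3, so N = 138 N.
ΣFx = 0: friction at the foot balances the wall's push, so f = N_wall = 138 N.

f ≈ 138 N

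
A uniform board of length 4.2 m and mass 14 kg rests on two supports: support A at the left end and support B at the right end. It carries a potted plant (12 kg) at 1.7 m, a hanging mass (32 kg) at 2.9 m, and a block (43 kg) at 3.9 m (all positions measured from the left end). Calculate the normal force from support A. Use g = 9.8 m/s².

R_A ≈ 266 N

About support B:
Beam weight: 14 × 9.8 = 137.2 N down at 2.1 m → arm 2.1 m, τ = 137.2 × 2.1 = 288.1 N·m counterclockwise.
Potted plant: 12 × 9.8 = 117.6 N down at 1.7 m → arm 2.5 m, τ = 117.6 × 2.5 = 294 N·m counterclockwise.
Hanging mass: 32 × 9.8 = 313.6 N down at 2.9 m → arm 1.3 m, τ = 313.6 × 1.3 = 407.7 N·m counterclockwise.
Block: 43 × 9.8 = 421.4 N down at 3.9 m → arm 0.3 m, τ = 421.4 × 0.3 = 126.4 N·m counterclockwise.
Net load moment about support B = 1116 N·m counterclockwise.
Reaction R at support A is upward at 0 m, arm 4.2 m → moment R × 4.2 clockwise.
Στ = 0 ⇒ R × 4.2 = 1116 ⇒ R = 266 N.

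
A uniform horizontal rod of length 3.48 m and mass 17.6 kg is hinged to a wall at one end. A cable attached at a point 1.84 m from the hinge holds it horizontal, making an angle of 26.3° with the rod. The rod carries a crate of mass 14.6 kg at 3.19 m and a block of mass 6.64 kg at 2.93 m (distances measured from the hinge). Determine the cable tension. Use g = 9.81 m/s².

Sum moments about the hinge (the unknown hinge reaction has zero arm there).
Beam weight: 17.6 × 9.81 = 172.7 N down at 1.74 m → arm 1.74 m, τ = 172.7 × 1.74 = 300.5 N·m clockwise.
Crate: 14.6 × 9.81 = 143.2 N down at 3.19 m → arm 3.19 m, τ = 143.2 × 3.19 = 456.8 N·m clockwise.
Block: 6.64 × 9.81 = 65.14 N down at 2.93 m → arm 2.93 m, τ = 65.14 × 2.93 = 190.9 N·m clockwise.
Total clockwise load moment = 948.2 N·m.
The cable tension T acts at 1.84 m; only its component perpendicular to the rod, T sinθ, produces torque. sin 26.3° = 0.4431.
Στ = 0 ⇒ T × 1.84 × 0.4431 = 948.2 ⇒ T = 948.2 / 0.8153 = 1160 N.

T ≈ 1160 N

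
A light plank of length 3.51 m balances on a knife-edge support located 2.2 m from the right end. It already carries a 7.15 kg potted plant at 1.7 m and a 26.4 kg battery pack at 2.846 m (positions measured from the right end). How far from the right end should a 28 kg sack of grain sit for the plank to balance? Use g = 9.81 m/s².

Sum moments about the knife-edge support (at 2.2 m from the right end) (the support reaction has zero arm there).
Potted plant: 7.15 × 9.81 = 70.14 N down at 1.7 m → arm 0.5 m, τ = 70.14 × 0.5 = 35.07 N·m clockwise.
Battery pack: 26.4 × 9.81 = 259 N down at 2.846 m → arm 0.646 m, τ = 259 × 0.646 = 167.3 N·m counterclockwise.
Net moment of existing loads = 132.2 N·m counterclockwise.
The sack of grain weighs 28 × 9.81 = 274.7 N and must supply an equal clockwise moment, so its lever arm about the knife-edge support is 132.2 / 274.7 = 0.481 m.
That puts it at 2.2 − 0.481 = 1.72 m from the right end.

x ≈ 1.72 m from the right end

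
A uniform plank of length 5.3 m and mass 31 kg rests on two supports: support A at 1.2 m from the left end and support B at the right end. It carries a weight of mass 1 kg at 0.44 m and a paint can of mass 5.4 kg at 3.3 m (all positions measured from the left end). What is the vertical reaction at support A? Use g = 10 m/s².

R_A ≈ 239 N

About support B:
Beam weight: 31 × 10 = 310 N down at 2.65 m → arm 2.65 m, τ = 310 × 2.65 = 821.5 N·m counterclockwise.
Weight: 1 × 10 = 10 N down at 0.44 m → arm 4.86 m, τ = 10 × 4.86 = 48.6 N·m counterclockwise.
Paint can: 5.4 × 10 = 54 N down at 3.3 m → arm 2 m, τ = 54 × 2 = 108 N·m counterclockwise.
Net load moment about support B = 978.1 N·m counterclockwise.
Reaction R at support A is upward at 1.2 m, arm 4.1 m → moment R × 4.1 clockwise.
Balancing moments: R × 4.1 = 978.1, giving R = 239 N.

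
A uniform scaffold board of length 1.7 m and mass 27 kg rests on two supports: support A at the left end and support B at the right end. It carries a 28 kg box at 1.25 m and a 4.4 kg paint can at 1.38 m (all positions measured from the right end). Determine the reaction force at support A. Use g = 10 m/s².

R_A ≈ 377 N

Take moments about support B.
Beam weight: 27 × 10 = 270 N down at 0.85 m → arm 0.85 m, τ = 270 × 0.85 = 229.5 N·m counterclockwise.
Box: 28 × 10 = 280 N down at 1.25 m → arm 1.25 m, τ = 280 × 1.25 = 350 N·m counterclockwise.
Paint can: 4.4 × 10 = 44 N down at 1.38 m → arm 1.38 m, τ = 44 × 1.38 = 60.72 N·m counterclockwise.
Net load moment about support B = 640.2 N·m counterclockwise.
Reaction R at support A is upward at 1.7 m, arm 1.7 m → moment R × 1.7 clockwise.
For rotational equilibrium, R × 1.7 = 640.2, so R = 377 N.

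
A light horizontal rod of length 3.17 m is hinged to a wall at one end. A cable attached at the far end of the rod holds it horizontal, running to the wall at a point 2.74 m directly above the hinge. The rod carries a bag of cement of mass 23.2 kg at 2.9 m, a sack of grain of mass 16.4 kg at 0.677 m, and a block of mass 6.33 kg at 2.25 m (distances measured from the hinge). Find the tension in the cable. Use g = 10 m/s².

T ≈ 447 N

Taking torques about the hinge:
Bag of cement: 23.2 × 10 = 232 N down at 2.9 m → arm 2.9 m, τ = 232 × 2.9 = 672.8 N·m clockwise.
Sack of grain: 16.4 × 10 = 164 N down at 0.677 m → arm 0.677 m, τ = 164 × 0.677 = 111 N·m clockwise.
Block: 6.33 × 10 = 63.3 N down at 2.25 m → arm 2.25 m, τ = 63.3 × 2.25 = 142.4 N·m clockwise.
Total clockwise load moment = 926.2 N·m.
The cable tension T acts at 3.17 m; only its component perpendicular to the rod, T sinθ, produces torque. sinθ = h/√(h²+d²) = 2.74/√(2.74²+3.17²) = 0.6539.
Setting net torque to zero: T × 3.17 × 0.6539 = 926.2 → T = 926.2 / 2.073 = 447 N.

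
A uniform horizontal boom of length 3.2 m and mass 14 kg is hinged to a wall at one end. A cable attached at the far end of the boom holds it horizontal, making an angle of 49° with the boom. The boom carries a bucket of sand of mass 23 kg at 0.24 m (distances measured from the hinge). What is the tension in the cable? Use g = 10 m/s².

About the hinge:
Beam weight: 14 × 10 = 140 N down at 1.6 m → arm 1.6 m, τ = 140 × 1.6 = 224 N·m clockwise.
Bucket of sand: 23 × 10 = 230 N down at 0.24 m → arm 0.24 m, τ = 230 × 0.24 = 55.2 N·m clockwise.
Total clockwise load moment = 279.2 N·m.
The cable tension T acts at 3.2 m; only its component perpendicular to the boom, T sinθ, produces torque. sin 49° = 0.7547.
Setting net torque to zero: T × 3.2 × 0.7547 = 279.2 → T = 279.2 / 2.415 = 116 N.

T ≈ 116 N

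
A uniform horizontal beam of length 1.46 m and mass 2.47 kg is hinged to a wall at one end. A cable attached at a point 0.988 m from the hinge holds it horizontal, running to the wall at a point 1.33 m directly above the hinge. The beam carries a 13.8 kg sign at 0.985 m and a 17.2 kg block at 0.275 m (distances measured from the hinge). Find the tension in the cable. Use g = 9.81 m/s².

About the hinge:
Beam weight: 2.47 × 9.81 = 24.23 N down at 0.73 m → arm 0.73 m, τ = 24.23 × 0.73 = 17.69 N·m clockwise.
Sign: 13.8 × 9.81 = 135.4 N down at 0.985 m → arm 0.985 m, τ = 135.4 × 0.985 = 133.4 N·m clockwise.
Block: 17.2 × 9.81 = 168.7 N down at 0.275 m → arm 0.275 m, τ = 168.7 × 0.275 = 46.39 N·m clockwise.
Total clockwise load moment = 197.5 N·m.
The cable tension T acts at 0.988 m; only its component perpendicular to the beam, T sinθ, produces torque. sinθ = h/√(h²+d²) = 1.33/√(1.33²+0.988²) = 0.8027.
Balancing moments: T × 0.988 × 0.8027 = 197.5, giving T = 197.5 / 0.7931 = 249 N.

T ≈ 249 N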